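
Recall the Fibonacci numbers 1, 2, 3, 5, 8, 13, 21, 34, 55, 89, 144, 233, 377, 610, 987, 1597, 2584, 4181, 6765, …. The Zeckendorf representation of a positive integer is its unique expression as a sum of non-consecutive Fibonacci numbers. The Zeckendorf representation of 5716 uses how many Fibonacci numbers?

7

Greedily peel off the largest Fibonacci term at each step:
5716 − 4181 = 1535
1535 − 987 = 548
548 − 377 = 171
171 − 144 = 27
27 − 21 = 6
6 − 5 = 1
1 − 1 = 0
5716 = 4181 + 987 + 377 + 144 + 21 + 5 + 1, which has 7 terms.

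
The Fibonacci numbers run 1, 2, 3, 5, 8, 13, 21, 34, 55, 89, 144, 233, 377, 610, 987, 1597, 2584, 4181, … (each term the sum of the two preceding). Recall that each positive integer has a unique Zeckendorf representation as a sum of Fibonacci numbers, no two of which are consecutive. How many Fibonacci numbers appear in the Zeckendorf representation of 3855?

7

Repeatedly subtract the largest Fibonacci number that fits:
take 2584 (≤ 3855); 3855 − 2584 = 1271
take 987 (≤ 1271); 1271 − 987 = 284
take 233 (≤ 284); 284 − 233 = 51
take 34 (≤ 51); 51 − 34 = 17
take 13 (≤ 17); 17 − 13 = 4
take 3 (≤ 4); 4 − 3 = 1
take 1 (≤ 1); 1 − 1 = 0
3855 = 2584 + 987 + 233 + 34 + 13 + 3 + 1, which has 7 terms.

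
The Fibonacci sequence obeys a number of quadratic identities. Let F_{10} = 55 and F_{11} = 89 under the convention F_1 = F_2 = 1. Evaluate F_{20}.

6765

By the doubling identity F_{2k} = F_k(2F_{k+1} − F_k): F_{20} = 55·(2·89 − 55) = 55·123 = 6765.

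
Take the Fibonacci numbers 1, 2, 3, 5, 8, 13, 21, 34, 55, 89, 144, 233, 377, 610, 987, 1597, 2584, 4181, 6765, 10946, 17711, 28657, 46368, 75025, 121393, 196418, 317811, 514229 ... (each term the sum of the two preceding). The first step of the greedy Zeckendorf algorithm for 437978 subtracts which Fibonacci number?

317811 ≤ 437978 < 514229, so the largest Fibonacci number not exceeding 437978 is 317811.

317811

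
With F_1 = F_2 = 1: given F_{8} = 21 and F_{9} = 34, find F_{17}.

By F_{2k+1} = F_k² + F_{k+1}²: F_{17} = 21² + 34² = 441 + 1156 = 1597.

1597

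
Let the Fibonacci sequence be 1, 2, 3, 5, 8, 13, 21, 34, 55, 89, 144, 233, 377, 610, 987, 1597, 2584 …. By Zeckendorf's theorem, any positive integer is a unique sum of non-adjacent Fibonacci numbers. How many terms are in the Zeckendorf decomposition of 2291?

5

Greedily peel off the largest Fibonacci term at each step:
largest Fibonacci ≤ 2291 is 1597; 2291 − 1597 = 694
largest Fibonacci ≤ 694 is 610; 694 − 610 = 84
largest Fibonacci ≤ 84 is 55; 84 − 55 = 29
largest Fibonacci ≤ 29 is 21; 29 − 21 = 8
largest Fibonacci ≤ 8 is 8; 8 − 8 = 0
2291 = 1597 + 610 + 55 + 21 + 8, which has 5 terms.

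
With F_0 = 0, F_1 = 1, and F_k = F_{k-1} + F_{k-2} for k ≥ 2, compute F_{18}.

Iterating the recurrence up to F_{11} = 89 and F_{10} = 55:
F_{12} = F_{11} + F_{10} = 89 + 55 = 144
F_{13} = F_{12} + F_{11} = 144 + 89 = 233
F_{14} = F_{13} + F_{12} = 233 + 144 = 377
F_{15} = F_{14} + F_{13} = 377 + 233 = 610
F_{16} = F_{15} + F_{14} = 610 + 377 = 987
F_{17} = F_{16} + F_{15} = 987 + 610 = 1597
F_{18} = F_{17} + F_{16} = 1597 + 987 = 2584

2584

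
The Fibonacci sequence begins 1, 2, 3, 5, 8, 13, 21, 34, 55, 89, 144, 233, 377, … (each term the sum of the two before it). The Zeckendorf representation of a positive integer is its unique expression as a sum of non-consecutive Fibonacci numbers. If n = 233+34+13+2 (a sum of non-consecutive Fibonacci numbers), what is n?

233+34+13+2 = 282.

282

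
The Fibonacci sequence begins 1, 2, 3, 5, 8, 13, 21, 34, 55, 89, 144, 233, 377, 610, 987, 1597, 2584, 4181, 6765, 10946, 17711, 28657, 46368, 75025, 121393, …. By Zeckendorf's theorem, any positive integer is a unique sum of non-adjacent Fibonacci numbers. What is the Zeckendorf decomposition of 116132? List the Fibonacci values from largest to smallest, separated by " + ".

75025 + 28657 + 10946 + 987 + 377 + 89 + 34 + 13 + 3 + 1

116132: greatest Fibonacci not exceeding it is 75025, leaving 41107
41107: greatest Fibonacci not exceeding it is 28657, leaving 12450
12450: greatest Fibonacci not exceeding it is 10946, leaving 1504
1504: greatest Fibonacci not exceeding it is 987, leaving 517
517: greatest Fibonacci not exceeding it is 377, leaving 140
140: greatest Fibonacci not exceeding it is 89, leaving 51
51: greatest Fibonacci not exceeding it is 34, leaving 17
17: greatest Fibonacci not exceeding it is 13, leaving 4
4: greatest Fibonacci not exceeding it is 3, leaving 1
1: greatest Fibonacci not exceeding it is 1, leaving 0
So 116132 = 75025 + 28657 + 10946 + 987 + 377 + 89 + 34 + 13 + 3 + 1, with no two terms consecutive in the sequence.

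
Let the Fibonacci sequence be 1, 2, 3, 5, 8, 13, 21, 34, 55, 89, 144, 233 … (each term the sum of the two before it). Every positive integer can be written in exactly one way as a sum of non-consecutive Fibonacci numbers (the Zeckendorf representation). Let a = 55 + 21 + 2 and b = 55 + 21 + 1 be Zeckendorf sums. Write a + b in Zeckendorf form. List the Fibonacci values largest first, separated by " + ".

The two numbers are 78 and 77, so their sum is 155.
Greedily peel off the largest Fibonacci term at each step:
155: greatest Fibonacci not exceeding it is 144, leaving 11
11: greatest Fibonacci not exceeding it is 8, leaving 3
3: greatest Fibonacci not exceeding it is 3, leaving 0

144 + 8 + 3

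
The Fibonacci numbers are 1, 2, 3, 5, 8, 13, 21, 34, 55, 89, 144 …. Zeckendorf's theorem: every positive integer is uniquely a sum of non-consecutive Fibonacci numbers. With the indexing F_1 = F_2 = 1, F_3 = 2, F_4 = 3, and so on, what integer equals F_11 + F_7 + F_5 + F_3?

F_11 + F_7 + F_5 + F_3 = 89 + 13 + 5 + 2 = 109.

109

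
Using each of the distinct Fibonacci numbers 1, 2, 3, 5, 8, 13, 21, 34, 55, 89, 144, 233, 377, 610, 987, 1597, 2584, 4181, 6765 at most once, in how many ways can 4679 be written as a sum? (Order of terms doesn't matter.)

Each representation comes from the Zeckendorf form by replacing some F_k with F_{k−1} + F_{k−2} where possible.
4679 = 4181+377+89+21+8+3 = 4181+377+89+21+8+2+1 = 4181+377+55+34+21+8+3 = … (45 more), for 48 in all.

48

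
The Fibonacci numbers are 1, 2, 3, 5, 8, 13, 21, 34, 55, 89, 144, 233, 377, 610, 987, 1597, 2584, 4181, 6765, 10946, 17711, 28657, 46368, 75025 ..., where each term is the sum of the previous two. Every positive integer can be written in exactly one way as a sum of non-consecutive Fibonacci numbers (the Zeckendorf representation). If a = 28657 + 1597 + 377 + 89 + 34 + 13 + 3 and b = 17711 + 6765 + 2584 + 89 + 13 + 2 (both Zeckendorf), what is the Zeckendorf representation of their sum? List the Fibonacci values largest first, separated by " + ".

46368 + 10946 + 610 + 8 + 2

The two numbers are 30770 and 27164, so their sum is 57934.
largest Fibonacci ≤ 57934 is 46368; 57934 − 46368 = 11566
largest Fibonacci ≤ 11566 is 10946; 11566 − 10946 = 620
largest Fibonacci ≤ 620 is 610; 620 − 610 = 10
largest Fibonacci ≤ 10 is 8; 10 − 8 = 2
largest Fibonacci ≤ 2 is 2; 2 − 2 = 0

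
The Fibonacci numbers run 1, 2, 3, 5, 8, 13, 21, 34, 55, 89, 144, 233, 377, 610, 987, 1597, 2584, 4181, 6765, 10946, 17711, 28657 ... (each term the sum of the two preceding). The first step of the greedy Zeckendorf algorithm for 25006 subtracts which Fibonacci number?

17711

17711 ≤ 25006 < 28657, so the largest Fibonacci number not exceeding 25006 is 17711.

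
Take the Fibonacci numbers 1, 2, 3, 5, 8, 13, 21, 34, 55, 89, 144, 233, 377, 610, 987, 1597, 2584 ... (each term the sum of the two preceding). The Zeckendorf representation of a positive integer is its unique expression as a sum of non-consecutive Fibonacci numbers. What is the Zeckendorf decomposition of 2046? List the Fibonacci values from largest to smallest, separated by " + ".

largest Fibonacci ≤ 2046 is 1597; 2046 − 1597 = 449
largest Fibonacci ≤ 449 is 377; 449 − 377 = 72
largest Fibonacci ≤ 72 is 55; 72 − 55 = 17
largest Fibonacci ≤ 17 is 13; 17 − 13 = 4
largest Fibonacci ≤ 4 is 3; 4 − 3 = 1
largest Fibonacci ≤ 1 is 1; 1 − 1 = 0
So 2046 = 1597 + 377 + 55 + 13 + 3 + 1, with no two terms consecutive in the sequence.

1597 + 377 + 55 + 13 + 3 + 1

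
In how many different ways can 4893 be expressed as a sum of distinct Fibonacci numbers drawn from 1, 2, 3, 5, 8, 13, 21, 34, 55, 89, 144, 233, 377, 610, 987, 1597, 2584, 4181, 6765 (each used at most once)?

Each representation comes from the Zeckendorf form by replacing some F_k with F_{k−1} + F_{k−2} where possible.
4893 = 4181+610+89+13 = 4181+610+89+8+5 = 4181+610+55+34+13 = … (52 more), for 55 in all.

55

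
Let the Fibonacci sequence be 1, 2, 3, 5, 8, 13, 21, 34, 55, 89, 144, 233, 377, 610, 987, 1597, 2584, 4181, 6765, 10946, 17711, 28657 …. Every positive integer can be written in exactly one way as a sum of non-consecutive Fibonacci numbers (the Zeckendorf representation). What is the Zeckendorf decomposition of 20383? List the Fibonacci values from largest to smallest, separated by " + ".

17711 + 2584 + 55 + 21 + 8 + 3 + 1

subtract 17711 from 20383: 2672 remains
subtract 2584 from 2672: 88 remains
subtract 55 from 88: 33 remains
subtract 21 from 33: 12 remains
subtract 8 from 12: 4 remains
subtract 3 from 4: 1 remains
subtract 1 from 1: 0 remains
So 20383 = 17711 + 2584 + 55 + 21 + 8 + 3 + 1, with no two terms consecutive in the sequence.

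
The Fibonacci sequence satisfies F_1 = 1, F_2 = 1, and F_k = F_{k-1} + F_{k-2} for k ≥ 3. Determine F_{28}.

Iterating the recurrence up to F_{24} = 46368 and F_{23} = 28657:
F_{25} = F_{24} + F_{23} = 46368 + 28657 = 75025
F_{26} = F_{25} + F_{24} = 75025 + 46368 = 121393
F_{27} = F_{26} + F_{25} = 121393 + 75025 = 196418
F_{28} = F_{27} + F_{26} = 196418 + 121393 = 317811

317811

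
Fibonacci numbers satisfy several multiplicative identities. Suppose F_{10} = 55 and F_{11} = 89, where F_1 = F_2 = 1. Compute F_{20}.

6765

By the doubling identity F_{2k} = F_k(2F_{k+1} − F_k): F_{20} = 55·(2·89 − 55) = 55·123 = 6765.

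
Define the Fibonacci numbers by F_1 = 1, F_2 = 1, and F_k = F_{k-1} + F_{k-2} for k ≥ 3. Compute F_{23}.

Iterating the recurrence up to F_{18} = 2584 and F_{17} = 1597:
F_{19} = F_{18} + F_{17} = 2584 + 1597 = 4181
F_{20} = F_{19} + F_{18} = 4181 + 2584 = 6765
F_{21} = F_{20} + F_{19} = 6765 + 4181 = 10946
F_{22} = F_{21} + F_{20} = 10946 + 6765 = 17711
F_{23} = F_{22} + F_{21} = 17711 + 10946 = 28657

28657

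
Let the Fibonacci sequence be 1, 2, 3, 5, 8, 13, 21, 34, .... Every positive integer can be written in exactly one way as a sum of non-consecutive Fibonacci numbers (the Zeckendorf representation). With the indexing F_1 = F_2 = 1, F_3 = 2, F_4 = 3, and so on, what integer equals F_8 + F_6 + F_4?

F_8 + F_6 + F_4 = 21 + 8 + 3 = 32.

32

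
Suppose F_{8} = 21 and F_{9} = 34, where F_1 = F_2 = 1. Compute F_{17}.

By F_{2k+1} = F_k² + F_{k+1}²: F_{17} = 21² + 34² = 441 + 1156 = 1597.

1597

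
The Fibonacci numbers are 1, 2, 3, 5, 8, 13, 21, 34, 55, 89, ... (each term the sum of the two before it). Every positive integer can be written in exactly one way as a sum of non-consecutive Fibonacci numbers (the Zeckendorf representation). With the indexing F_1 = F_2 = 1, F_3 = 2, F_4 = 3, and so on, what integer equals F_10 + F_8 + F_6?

84

F_10 + F_8 + F_6 = 55 + 21 + 8 = 84.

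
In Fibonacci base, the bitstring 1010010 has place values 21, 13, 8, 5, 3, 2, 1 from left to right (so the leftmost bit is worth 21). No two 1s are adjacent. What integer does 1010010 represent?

31

Summing the place values of the 1 bits: 21 + 8 + 2 = 31.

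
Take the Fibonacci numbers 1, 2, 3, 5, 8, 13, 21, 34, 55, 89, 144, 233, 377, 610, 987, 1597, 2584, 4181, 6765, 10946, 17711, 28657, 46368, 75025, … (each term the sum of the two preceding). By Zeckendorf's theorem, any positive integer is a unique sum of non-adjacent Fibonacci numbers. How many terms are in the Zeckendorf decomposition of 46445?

4

Greedy algorithm:
subtract 46368 from 46445: 77 remains
subtract 55 from 77: 22 remains
subtract 21 from 22: 1 remains
subtract 1 from 1: 0 remains
46445 = 46368 + 55 + 21 + 1, which has 4 terms.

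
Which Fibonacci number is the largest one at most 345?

233 ≤ 345 < 377, so the largest Fibonacci number not exceeding 345 is 233.

233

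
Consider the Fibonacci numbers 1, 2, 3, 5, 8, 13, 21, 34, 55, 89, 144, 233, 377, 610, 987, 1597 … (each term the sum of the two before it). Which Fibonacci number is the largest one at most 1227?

987 ≤ 1227 < 1597, so the largest Fibonacci number not exceeding 1227 is 987.

987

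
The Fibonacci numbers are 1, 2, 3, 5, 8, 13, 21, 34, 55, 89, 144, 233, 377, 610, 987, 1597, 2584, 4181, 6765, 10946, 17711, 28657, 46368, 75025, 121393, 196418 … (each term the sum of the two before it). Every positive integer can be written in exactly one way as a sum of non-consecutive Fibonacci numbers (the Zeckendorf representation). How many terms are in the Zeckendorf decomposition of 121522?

5

Greedy algorithm:
largest Fibonacci ≤ 121522 is 121393; 121522 − 121393 = 129
largest Fibonacci ≤ 129 is 89; 129 − 89 = 40
largest Fibonacci ≤ 40 is 34; 40 − 34 = 6
largest Fibonacci ≤ 6 is 5; 6 − 5 = 1
largest Fibonacci ≤ 1 is 1; 1 − 1 = 0
121522 = 121393 + 89 + 34 + 5 + 1, which has 5 terms.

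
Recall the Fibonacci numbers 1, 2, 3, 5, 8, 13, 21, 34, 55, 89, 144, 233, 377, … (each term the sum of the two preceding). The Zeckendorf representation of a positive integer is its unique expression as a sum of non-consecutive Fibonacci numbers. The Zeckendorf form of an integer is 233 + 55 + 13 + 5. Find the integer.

306

233 + 55 + 13 + 5 = 306.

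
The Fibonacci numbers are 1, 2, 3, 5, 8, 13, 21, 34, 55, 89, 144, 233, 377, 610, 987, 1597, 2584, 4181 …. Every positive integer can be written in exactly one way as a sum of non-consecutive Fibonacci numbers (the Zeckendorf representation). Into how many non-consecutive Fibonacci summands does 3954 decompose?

5

Repeatedly subtract the largest Fibonacci number that fits:
2584 ≤ 3954 < 4181, so take 2584; remainder 1370
987 ≤ 1370 < 1597, so take 987; remainder 383
377 ≤ 383 < 610, so take 377; remainder 6
5 ≤ 6 < 8, so take 5; remainder 1
1 ≤ 1 < 2, so take 1; remainder 0
3954 = 2584 + 987 + 377 + 5 + 1, which has 5 terms.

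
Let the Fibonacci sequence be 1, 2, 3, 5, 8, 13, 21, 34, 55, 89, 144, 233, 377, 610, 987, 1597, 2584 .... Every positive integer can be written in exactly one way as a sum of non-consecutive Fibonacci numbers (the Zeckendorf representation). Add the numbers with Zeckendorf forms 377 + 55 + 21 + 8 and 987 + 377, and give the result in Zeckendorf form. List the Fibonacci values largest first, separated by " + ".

The two numbers are 461 and 1364, so their sum is 1825.
take 1597 (≤ 1825); 1825 − 1597 = 228
take 144 (≤ 228); 228 − 144 = 84
take 55 (≤ 84); 84 − 55 = 29
take 21 (≤ 29); 29 − 21 = 8
take 8 (≤ 8); 8 − 8 = 0

1597 + 144 + 55 + 21 + 8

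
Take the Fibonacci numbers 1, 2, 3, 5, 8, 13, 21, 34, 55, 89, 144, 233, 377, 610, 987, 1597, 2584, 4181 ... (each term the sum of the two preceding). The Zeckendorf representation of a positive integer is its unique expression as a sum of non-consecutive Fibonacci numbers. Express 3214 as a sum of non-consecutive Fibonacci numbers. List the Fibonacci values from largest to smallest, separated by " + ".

2584 + 610 + 13 + 5 + 2

Repeatedly subtract the largest Fibonacci number that fits:
take 2584 (≤ 3214); 3214 − 2584 = 630
take 610 (≤ 630); 630 − 610 = 20
take 13 (≤ 20); 20 − 13 = 7
take 5 (≤ 7); 7 − 5 = 2
take 2 (≤ 2); 2 − 2 = 0
So 3214 = 2584 + 610 + 13 + 5 + 2, with no two terms consecutive in the sequence.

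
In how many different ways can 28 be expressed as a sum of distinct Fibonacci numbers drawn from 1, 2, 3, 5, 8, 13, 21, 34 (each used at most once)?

2

Starting from the Zeckendorf form and repeatedly splitting a term F_k into F_{k−1} + F_{k−2} (when neither is already used) reaches every representation.
28 = 21+5+2 = 13+8+5+2 — 2 representations.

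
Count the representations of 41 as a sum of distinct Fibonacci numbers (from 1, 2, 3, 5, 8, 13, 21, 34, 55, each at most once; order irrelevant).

2

41 = 34+5+2 = 21+13+5+2 — 2 representations.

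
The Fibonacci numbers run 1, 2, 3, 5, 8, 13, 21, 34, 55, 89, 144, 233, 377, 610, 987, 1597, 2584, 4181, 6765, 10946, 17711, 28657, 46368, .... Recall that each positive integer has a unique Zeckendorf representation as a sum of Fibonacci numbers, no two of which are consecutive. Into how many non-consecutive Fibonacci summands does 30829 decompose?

largest Fibonacci ≤ 30829 is 28657; 30829 − 28657 = 2172
largest Fibonacci ≤ 2172 is 1597; 2172 − 1597 = 575
largest Fibonacci ≤ 575 is 377; 575 − 377 = 198
largest Fibonacci ≤ 198 is 144; 198 − 144 = 54
largest Fibonacci ≤ 54 is 34; 54 − 34 = 20
largest Fibonacci ≤ 20 is 13; 20 − 13 = 7
largest Fibonacci ≤ 7 is 5; 7 − 5 = 2
largest Fibonacci ≤ 2 is 2; 2 − 2 = 0
30829 = 28657 + 1597 + 377 + 144 + 34 + 13 + 5 + 2, which has 8 terms.

8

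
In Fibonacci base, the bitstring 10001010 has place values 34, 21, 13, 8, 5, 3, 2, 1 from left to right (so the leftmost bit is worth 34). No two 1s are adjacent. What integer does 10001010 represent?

41

Summing the place values of the 1 bits: 34 + 5 + 2 = 41.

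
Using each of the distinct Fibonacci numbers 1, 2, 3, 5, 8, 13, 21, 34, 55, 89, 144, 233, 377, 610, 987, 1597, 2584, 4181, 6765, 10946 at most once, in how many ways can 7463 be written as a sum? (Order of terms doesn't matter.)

Each representation comes from the Zeckendorf form by replacing some F_k with F_{k−1} + F_{k−2} where possible.
7463 = 6765+610+55+21+8+3+1 = 6765+377+233+55+21+8+3+1 = 4181+2584+610+55+21+8+3+1 = 6765+377+144+89+55+21+8+3+1 = … (5 more), for 9 in all.

9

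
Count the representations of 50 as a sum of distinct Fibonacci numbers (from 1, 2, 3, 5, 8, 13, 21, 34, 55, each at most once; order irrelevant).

6

Each representation comes from the Zeckendorf form by replacing some F_k with F_{k−1} + F_{k−2} where possible.
50 = 34+13+3 = 34+13+2+1 = 34+8+5+3 = 34+8+5+2+1 = 21+13+8+5+3 = … (1 more), for 6 in all.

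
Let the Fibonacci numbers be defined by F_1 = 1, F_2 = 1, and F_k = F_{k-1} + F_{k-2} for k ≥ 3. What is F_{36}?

Iterating the recurrence up to F_{28} = 317811 and F_{27} = 196418:
F_{29} = F_{28} + F_{27} = 317811 + 196418 = 514229
F_{30} = F_{29} + F_{28} = 514229 + 317811 = 832040
F_{31} = F_{30} + F_{29} = 832040 + 514229 = 1346269
F_{32} = F_{31} + F_{30} = 1346269 + 832040 = 2178309
F_{33} = F_{32} + F_{31} = 2178309 + 1346269 = 3524578
F_{34} = F_{33} + F_{32} = 3524578 + 2178309 = 5702887
F_{35} = F_{34} + F_{33} = 5702887 + 3524578 = 9227465
F_{36} = F_{35} + F_{34} = 9227465 + 5702887 = 14930352

14930352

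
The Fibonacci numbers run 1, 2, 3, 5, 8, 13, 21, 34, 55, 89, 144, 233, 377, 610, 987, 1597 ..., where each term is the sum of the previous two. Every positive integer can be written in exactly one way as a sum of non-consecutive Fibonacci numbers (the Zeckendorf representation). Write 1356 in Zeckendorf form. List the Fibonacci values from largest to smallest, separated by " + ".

largest Fibonacci ≤ 1356 is 987; 1356 − 987 = 369
largest Fibonacci ≤ 369 is 233; 369 − 233 = 136
largest Fibonacci ≤ 136 is 89; 136 − 89 = 47
largest Fibonacci ≤ 47 is 34; 47 − 34 = 13
largest Fibonacci ≤ 13 is 13; 13 − 13 = 0
So 1356 = 987 + 233 + 89 + 34 + 13, with no two terms consecutive in the sequence.

987 + 233 + 89 + 34 + 13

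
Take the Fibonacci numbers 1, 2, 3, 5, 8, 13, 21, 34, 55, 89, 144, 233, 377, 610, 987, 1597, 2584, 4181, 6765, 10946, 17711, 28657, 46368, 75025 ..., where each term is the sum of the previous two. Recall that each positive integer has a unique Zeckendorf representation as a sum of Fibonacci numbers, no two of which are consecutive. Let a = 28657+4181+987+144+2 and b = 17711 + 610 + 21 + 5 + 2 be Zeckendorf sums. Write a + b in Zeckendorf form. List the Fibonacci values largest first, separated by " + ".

The two numbers are 33971 and 18349, so their sum is 52320.
52320: greatest Fibonacci not exceeding it is 46368, leaving 5952
5952: greatest Fibonacci not exceeding it is 4181, leaving 1771
1771: greatest Fibonacci not exceeding it is 1597, leaving 174
174: greatest Fibonacci not exceeding it is 144, leaving 30
30: greatest Fibonacci not exceeding it is 21, leaving 9
9: greatest Fibonacci not exceeding it is 8, leaving 1
1: greatest Fibonacci not exceeding it is 1, leaving 0

46368 + 4181 + 1597 + 144 + 21 + 8 + 1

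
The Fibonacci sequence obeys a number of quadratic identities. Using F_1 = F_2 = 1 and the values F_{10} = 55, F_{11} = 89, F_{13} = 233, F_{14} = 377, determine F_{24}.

46368

By the addition formula F_{m+n} = F_m F_{n+1} + F_{m−1} F_n with m=11, n=13: F_{24} = 89·377 + 55·233 = 33553 + 12815 = 46368.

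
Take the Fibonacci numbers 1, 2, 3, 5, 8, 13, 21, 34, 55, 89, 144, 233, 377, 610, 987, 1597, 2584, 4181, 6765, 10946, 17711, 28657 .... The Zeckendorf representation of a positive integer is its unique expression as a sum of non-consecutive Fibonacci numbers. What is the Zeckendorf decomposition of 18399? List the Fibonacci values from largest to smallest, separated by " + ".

Repeatedly subtract the largest Fibonacci number that fits:
subtract 17711 from 18399: 688 remains
subtract 610 from 688: 78 remains
subtract 55 from 78: 23 remains
subtract 21 from 23: 2 remains
subtract 2 from 2: 0 remains
So 18399 = 17711 + 610 + 55 + 21 + 2, with no two terms consecutive in the sequence.

17711 + 610 + 55 + 21 + 2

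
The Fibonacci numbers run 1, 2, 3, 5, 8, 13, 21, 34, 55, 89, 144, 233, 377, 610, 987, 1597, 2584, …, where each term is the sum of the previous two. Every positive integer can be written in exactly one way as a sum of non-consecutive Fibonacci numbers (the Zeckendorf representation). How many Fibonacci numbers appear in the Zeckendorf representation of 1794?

6

Greedy algorithm:
1597 ≤ 1794 < 2584, so take 1597; remainder 197
144 ≤ 197 < 233, so take 144; remainder 53
34 ≤ 53 < 55, so take 34; remainder 19
13 ≤ 19 < 21, so take 13; remainder 6
5 ≤ 6 < 8, so take 5; remainder 1
1 ≤ 1 < 2, so take 1; remainder 0
1794 = 1597 + 144 + 34 + 13 + 5 + 1, which has 6 terms.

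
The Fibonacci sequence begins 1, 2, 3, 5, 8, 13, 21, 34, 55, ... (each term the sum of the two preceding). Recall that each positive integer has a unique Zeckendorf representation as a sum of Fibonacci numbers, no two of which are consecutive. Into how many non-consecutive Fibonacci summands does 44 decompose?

Greedily peel off the largest Fibonacci term at each step:
subtract 34 from 44: 10 remains
subtract 8 from 10: 2 remains
subtract 2 from 2: 0 remains
44 = 34 + 8 + 2, which has 3 terms.

3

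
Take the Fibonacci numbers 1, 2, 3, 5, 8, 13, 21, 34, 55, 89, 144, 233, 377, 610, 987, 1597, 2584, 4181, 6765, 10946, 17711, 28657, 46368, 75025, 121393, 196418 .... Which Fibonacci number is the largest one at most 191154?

121393 ≤ 191154 < 196418, so the largest Fibonacci number not exceeding 191154 is 121393.

121393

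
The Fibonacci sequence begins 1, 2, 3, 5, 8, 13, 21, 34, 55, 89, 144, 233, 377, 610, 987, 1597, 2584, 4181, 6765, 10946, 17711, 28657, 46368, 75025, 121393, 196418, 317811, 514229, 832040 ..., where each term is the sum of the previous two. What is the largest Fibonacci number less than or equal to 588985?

514229

514229 ≤ 588985 < 832040, so the largest Fibonacci number not exceeding 588985 is 514229.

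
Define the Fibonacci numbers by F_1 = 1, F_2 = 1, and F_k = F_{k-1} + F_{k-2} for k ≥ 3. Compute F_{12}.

Iterating the recurrence up to F_{8} = 21 and F_{7} = 13:
F_{9} = F_{8} + F_{7} = 21 + 13 = 34
F_{10} = F_{9} + F_{8} = 34 + 21 = 55
F_{11} = F_{10} + F_{9} = 55 + 34 = 89
F_{12} = F_{11} + F_{10} = 89 + 55 = 144

144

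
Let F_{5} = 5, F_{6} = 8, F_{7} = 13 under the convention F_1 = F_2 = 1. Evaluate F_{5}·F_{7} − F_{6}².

1

5·13 − 8² = 65 − 64 = 1. (Cassini's identity: F_{k−1}F_{k+1} − F_k² = (−1)^k.)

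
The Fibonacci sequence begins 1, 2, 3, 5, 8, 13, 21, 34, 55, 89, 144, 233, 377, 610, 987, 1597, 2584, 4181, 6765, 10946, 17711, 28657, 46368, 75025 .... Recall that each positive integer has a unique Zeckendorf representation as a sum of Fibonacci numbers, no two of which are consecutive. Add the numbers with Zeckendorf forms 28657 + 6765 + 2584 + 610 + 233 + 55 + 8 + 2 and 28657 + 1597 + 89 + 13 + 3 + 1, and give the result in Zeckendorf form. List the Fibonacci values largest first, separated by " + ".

The two numbers are 38914 and 30360, so their sum is 69274.
Greedy algorithm:
take 46368 (≤ 69274); 69274 − 46368 = 22906
take 17711 (≤ 22906); 22906 − 17711 = 5195
take 4181 (≤ 5195); 5195 − 4181 = 1014
take 987 (≤ 1014); 1014 − 987 = 27
take 21 (≤ 27); 27 − 21 = 6
take 5 (≤ 6); 6 − 5 = 1
take 1 (≤ 1); 1 − 1 = 0

46368 + 17711 + 4181 + 987 + 21 + 5 + 1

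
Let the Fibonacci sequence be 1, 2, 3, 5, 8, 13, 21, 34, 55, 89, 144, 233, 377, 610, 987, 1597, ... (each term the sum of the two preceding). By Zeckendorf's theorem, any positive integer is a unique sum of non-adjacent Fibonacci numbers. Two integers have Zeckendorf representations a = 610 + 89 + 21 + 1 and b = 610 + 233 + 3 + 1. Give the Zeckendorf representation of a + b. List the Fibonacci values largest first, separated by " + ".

The two numbers are 721 and 847, so their sum is 1568.
987 ≤ 1568 < 1597, so take 987; remainder 581
377 ≤ 581 < 610, so take 377; remainder 204
144 ≤ 204 < 233, so take 144; remainder 60
55 ≤ 60 < 89, so take 55; remainder 5
5 ≤ 5 < 8, so take 5; remainder 0

987 + 377 + 144 + 55 + 5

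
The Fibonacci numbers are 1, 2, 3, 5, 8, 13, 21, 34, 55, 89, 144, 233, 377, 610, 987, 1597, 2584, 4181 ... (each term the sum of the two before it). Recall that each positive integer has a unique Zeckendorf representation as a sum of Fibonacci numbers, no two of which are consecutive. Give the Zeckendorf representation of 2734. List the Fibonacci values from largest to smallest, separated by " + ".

Greedily peel off the largest Fibonacci term at each step:
2734 − 2584 = 150
150 − 144 = 6
6 − 5 = 1
1 − 1 = 0
So 2734 = 2584 + 144 + 5 + 1, with no two terms consecutive in the sequence.

2584 + 144 + 5 + 1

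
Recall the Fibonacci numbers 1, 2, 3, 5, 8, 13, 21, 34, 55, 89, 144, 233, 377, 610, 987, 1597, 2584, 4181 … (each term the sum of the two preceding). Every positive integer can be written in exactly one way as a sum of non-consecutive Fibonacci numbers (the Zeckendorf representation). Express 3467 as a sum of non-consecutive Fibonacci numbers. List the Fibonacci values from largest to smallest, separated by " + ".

2584 + 610 + 233 + 34 + 5 + 1

subtract 2584 from 3467: 883 remains
subtract 610 from 883: 273 remains
subtract 233 from 273: 40 remains
subtract 34 from 40: 6 remains
subtract 5 from 6: 1 remains
subtract 1 from 1: 0 remains
So 3467 = 2584 + 610 + 233 + 34 + 5 + 1, with no two terms consecutive in the sequence.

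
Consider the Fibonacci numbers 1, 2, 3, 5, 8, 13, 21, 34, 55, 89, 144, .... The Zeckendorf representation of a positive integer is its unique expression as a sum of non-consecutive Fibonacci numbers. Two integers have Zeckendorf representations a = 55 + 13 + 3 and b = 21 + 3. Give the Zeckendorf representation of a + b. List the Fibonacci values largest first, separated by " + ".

89 + 5 + 1

The two numbers are 71 and 24, so their sum is 95.
Greedy algorithm:
subtract 89 from 95: 6 remains
subtract 5 from 6: 1 remains
subtract 1 from 1: 0 remains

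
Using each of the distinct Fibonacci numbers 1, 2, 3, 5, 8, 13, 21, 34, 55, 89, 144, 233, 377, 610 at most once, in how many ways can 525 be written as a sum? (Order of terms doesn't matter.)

Each representation comes from the Zeckendorf form by replacing some F_k with F_{k−1} + F_{k−2} where possible.
525 = 377+144+3+1 = 377+89+55+3+1 = 377+89+34+21+3+1 = 233+144+89+55+3+1 = 377+89+34+13+8+3+1 = … (2 more), for 7 in all.

7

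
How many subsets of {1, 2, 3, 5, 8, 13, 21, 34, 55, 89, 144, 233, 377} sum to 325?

Starting from the Zeckendorf form and repeatedly splitting a term F_k into F_{k−1} + F_{k−2} (when neither is already used) reaches every representation.
325 = 233+89+3 = 233+89+2+1 = 233+55+34+3 = 233+55+34+2+1 = … (10 more), for 14 in all.

14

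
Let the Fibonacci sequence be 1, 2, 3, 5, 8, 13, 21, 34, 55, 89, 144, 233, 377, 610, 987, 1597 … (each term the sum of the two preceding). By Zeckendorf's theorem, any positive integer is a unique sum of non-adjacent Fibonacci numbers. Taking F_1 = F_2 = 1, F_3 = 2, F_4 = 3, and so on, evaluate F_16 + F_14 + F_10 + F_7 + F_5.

F_16 + F_14 + F_10 + F_7 + F_5 = 987 + 377 + 55 + 13 + 5 = 1437.

1437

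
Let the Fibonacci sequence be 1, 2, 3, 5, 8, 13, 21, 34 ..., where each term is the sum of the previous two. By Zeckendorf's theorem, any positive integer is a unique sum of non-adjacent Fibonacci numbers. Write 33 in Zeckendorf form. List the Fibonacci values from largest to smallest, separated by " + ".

Greedily peel off the largest Fibonacci term at each step:
33: greatest Fibonacci not exceeding it is 21, leaving 12
12: greatest Fibonacci not exceeding it is 8, leaving 4
4: greatest Fibonacci not exceeding it is 3, leaving 1
1: greatest Fibonacci not exceeding it is 1, leaving 0
So 33 = 21 + 8 + 3 + 1, with no two terms consecutive in the sequence.

21 + 8 + 3 + 1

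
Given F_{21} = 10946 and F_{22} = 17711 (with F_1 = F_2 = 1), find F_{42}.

267914296

By the doubling identity F_{2k} = F_k(2F_{k+1} − F_k): F_{42} = 10946·(2·17711 − 10946) = 10946·24476 = 267914296.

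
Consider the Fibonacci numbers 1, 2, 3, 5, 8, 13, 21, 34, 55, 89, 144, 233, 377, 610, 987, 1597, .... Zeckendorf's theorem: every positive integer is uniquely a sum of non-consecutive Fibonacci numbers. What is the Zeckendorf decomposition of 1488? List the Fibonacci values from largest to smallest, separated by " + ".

1488: greatest Fibonacci not exceeding it is 987, leaving 501
501: greatest Fibonacci not exceeding it is 377, leaving 124
124: greatest Fibonacci not exceeding it is 89, leaving 35
35: greatest Fibonacci not exceeding it is 34, leaving 1
1: greatest Fibonacci not exceeding it is 1, leaving 0
So 1488 = 987 + 377 + 89 + 34 + 1, with no two terms consecutive in the sequence.

987 + 377 + 89 + 34 + 1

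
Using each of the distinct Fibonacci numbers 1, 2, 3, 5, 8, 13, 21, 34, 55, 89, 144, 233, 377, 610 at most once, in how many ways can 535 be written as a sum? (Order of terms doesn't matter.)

15

535 = 377+144+13+1 = 377+144+8+5+1 = 377+89+55+13+1 = 377+144+8+3+2+1 = … (11 more), for 15 in all.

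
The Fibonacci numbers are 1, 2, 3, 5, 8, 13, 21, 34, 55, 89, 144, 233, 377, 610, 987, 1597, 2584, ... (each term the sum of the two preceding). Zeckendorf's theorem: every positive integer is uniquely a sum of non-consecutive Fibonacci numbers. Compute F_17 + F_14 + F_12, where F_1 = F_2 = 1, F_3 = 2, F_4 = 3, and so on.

F_17 + F_14 + F_12 = 1597 + 377 + 144 = 2118.

2118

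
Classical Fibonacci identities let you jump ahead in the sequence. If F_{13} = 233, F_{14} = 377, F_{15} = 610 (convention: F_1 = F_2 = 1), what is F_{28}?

By the addition formula F_{m+n} = F_m F_{n+1} + F_{m−1} F_n with m=14, n=14: F_{28} = 377·610 + 233·377 = 229970 + 87841 = 317811.

317811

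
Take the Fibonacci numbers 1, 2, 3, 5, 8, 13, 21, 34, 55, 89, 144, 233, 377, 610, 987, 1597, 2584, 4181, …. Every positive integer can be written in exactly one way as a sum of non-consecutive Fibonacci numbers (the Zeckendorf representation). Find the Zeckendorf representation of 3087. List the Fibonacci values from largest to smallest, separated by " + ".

2584 + 377 + 89 + 34 + 3

Greedily peel off the largest Fibonacci term at each step:
3087: greatest Fibonacci not exceeding it is 2584, leaving 503
503: greatest Fibonacci not exceeding it is 377, leaving 126
126: greatest Fibonacci not exceeding it is 89, leaving 37
37: greatest Fibonacci not exceeding it is 34, leaving 3
3: greatest Fibonacci not exceeding it is 3, leaving 0
So 3087 = 2584 + 377 + 89 + 34 + 3, with no two terms consecutive in the sequence.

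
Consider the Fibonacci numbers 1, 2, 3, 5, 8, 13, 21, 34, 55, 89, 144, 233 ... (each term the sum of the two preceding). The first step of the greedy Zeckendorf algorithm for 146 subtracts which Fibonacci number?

144 ≤ 146 < 233, so the largest Fibonacci number not exceeding 146 is 144.

144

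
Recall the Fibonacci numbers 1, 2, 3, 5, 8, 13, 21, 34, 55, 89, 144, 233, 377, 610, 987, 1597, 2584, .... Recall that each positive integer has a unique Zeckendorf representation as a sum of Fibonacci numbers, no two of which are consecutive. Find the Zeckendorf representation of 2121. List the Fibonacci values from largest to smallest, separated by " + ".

1597 + 377 + 144 + 3

take 1597 (≤ 2121); 2121 − 1597 = 524
take 377 (≤ 524); 524 − 377 = 147
take 144 (≤ 147); 147 − 144 = 3
take 3 (≤ 3); 3 − 3 = 0
So 2121 = 1597 + 377 + 144 + 3, with no two terms consecutive in the sequence.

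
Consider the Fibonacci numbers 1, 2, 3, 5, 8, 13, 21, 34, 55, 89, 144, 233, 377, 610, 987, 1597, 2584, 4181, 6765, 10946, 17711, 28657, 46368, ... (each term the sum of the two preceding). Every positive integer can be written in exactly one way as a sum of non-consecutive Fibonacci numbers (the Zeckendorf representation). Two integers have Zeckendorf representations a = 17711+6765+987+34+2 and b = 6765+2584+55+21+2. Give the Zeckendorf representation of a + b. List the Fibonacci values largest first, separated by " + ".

The two numbers are 25499 and 9427, so their sum is 34926.
34926: greatest Fibonacci not exceeding it is 28657, leaving 6269
6269: greatest Fibonacci not exceeding it is 4181, leaving 2088
2088: greatest Fibonacci not exceeding it is 1597, leaving 491
491: greatest Fibonacci not exceeding it is 377, leaving 114
114: greatest Fibonacci not exceeding it is 89, leaving 25
25: greatest Fibonacci not exceeding it is 21, leaving 4
4: greatest Fibonacci not exceeding it is 3, leaving 1
1: greatest Fibonacci not exceeding it is 1, leaving 0

28657 + 4181 + 1597 + 377 + 89 + 21 + 3 + 1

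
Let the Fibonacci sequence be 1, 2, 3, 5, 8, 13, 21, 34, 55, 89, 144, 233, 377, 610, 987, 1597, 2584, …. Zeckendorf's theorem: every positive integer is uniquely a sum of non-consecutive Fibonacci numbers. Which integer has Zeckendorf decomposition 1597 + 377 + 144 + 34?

2152

1597 + 377 + 144 + 34 = 2152.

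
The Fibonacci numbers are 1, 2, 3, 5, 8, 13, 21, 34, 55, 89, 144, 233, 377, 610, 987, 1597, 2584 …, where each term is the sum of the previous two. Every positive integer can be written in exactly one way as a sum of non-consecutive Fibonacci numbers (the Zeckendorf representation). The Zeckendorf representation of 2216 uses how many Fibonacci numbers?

take 1597 (≤ 2216); 2216 − 1597 = 619
take 610 (≤ 619); 619 − 610 = 9
take 8 (≤ 9); 9 − 8 = 1
take 1 (≤ 1); 1 − 1 = 0
2216 = 1597 + 610 + 8 + 1, which has 4 terms.

4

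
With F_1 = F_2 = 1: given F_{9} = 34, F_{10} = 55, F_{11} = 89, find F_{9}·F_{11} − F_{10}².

34·89 − 55² = 3026 − 3025 = 1. (Cassini's identity: F_{k−1}F_{k+1} − F_k² = (−1)^k.)

1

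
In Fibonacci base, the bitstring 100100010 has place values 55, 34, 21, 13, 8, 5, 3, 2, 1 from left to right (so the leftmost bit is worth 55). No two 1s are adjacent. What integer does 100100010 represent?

70

Summing the place values of the 1 bits: 55 + 13 + 2 = 70.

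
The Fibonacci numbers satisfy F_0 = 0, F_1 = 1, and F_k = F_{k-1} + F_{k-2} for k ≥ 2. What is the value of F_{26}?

121393

Iterating the recurrence up to F_{18} = 2584 and F_{17} = 1597:
F_{19} = F_{18} + F_{17} = 2584 + 1597 = 4181
F_{20} = F_{19} + F_{18} = 4181 + 2584 = 6765
F_{21} = F_{20} + F_{19} = 6765 + 4181 = 10946
F_{22} = F_{21} + F_{20} = 10946 + 6765 = 17711
F_{23} = F_{22} + F_{21} = 17711 + 10946 = 28657
F_{24} = F_{23} + F_{22} = 28657 + 17711 = 46368
F_{25} = F_{24} + F_{23} = 46368 + 28657 = 75025
F_{26} = F_{25} + F_{24} = 75025 + 46368 = 121393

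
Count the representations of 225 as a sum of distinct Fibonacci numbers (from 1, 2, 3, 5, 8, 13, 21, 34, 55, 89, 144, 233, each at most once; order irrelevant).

Starting from the Zeckendorf form and repeatedly splitting a term F_k into F_{k−1} + F_{k−2} (when neither is already used) reaches every representation.
225 = 144+55+21+5 = 144+55+21+3+2 = 144+55+13+8+5 = 144+55+13+8+3+2 = … (4 more), for 8 in all.

8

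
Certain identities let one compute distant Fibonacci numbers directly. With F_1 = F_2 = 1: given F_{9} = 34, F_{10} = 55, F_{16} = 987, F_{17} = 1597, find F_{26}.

121393

By the addition formula F_{m+n} = F_m F_{n+1} + F_{m−1} F_n with m=10, n=16: F_{26} = 55·1597 + 34·987 = 87835 + 33558 = 121393.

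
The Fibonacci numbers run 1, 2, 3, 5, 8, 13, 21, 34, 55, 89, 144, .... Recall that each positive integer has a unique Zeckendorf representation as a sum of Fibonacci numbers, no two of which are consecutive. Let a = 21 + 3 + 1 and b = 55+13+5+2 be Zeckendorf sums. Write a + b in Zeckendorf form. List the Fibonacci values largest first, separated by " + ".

The two numbers are 25 and 75, so their sum is 100.
Greedily peel off the largest Fibonacci term at each step:
100: greatest Fibonacci not exceeding it is 89, leaving 11
11: greatest Fibonacci not exceeding it is 8, leaving 3
3: greatest Fibonacci not exceeding it is 3, leaving 0

89 + 8 + 3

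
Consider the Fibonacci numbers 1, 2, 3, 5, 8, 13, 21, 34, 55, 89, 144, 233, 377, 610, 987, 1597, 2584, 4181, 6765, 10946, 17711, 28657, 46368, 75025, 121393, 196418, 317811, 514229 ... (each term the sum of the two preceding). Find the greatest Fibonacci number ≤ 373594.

317811

317811 ≤ 373594 < 514229, so the largest Fibonacci number not exceeding 373594 is 317811.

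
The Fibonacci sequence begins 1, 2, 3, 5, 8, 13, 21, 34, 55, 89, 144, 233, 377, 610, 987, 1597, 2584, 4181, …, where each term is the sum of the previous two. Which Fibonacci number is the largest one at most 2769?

2584

2584 ≤ 2769 < 4181, so the largest Fibonacci number not exceeding 2769 is 2584.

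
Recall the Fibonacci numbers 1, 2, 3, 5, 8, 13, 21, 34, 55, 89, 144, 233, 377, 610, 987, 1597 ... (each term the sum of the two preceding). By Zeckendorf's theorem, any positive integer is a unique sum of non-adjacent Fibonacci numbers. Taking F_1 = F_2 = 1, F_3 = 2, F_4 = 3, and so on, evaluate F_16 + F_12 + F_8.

F_16 + F_12 + F_8 = 987 + 144 + 21 = 1152.

1152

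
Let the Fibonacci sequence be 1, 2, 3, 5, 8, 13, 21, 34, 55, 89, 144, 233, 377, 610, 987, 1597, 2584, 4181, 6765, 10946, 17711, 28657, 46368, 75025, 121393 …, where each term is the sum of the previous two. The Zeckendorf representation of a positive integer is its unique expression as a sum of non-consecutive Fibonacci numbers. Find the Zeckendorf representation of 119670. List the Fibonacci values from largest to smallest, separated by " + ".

75025 + 28657 + 10946 + 4181 + 610 + 233 + 13 + 5

Greedily peel off the largest Fibonacci term at each step:
119670: greatest Fibonacci not exceeding it is 75025, leaving 44645
44645: greatest Fibonacci not exceeding it is 28657, leaving 15988
15988: greatest Fibonacci not exceeding it is 10946, leaving 5042
5042: greatest Fibonacci not exceeding it is 4181, leaving 861
861: greatest Fibonacci not exceeding it is 610, leaving 251
251: greatest Fibonacci not exceeding it is 233, leaving 18
18: greatest Fibonacci not exceeding it is 13, leaving 5
5: greatest Fibonacci not exceeding it is 5, leaving 0
So 119670 = 75025 + 28657 + 10946 + 4181 + 610 + 233 + 13 + 5, with no two terms consecutive in the sequence.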